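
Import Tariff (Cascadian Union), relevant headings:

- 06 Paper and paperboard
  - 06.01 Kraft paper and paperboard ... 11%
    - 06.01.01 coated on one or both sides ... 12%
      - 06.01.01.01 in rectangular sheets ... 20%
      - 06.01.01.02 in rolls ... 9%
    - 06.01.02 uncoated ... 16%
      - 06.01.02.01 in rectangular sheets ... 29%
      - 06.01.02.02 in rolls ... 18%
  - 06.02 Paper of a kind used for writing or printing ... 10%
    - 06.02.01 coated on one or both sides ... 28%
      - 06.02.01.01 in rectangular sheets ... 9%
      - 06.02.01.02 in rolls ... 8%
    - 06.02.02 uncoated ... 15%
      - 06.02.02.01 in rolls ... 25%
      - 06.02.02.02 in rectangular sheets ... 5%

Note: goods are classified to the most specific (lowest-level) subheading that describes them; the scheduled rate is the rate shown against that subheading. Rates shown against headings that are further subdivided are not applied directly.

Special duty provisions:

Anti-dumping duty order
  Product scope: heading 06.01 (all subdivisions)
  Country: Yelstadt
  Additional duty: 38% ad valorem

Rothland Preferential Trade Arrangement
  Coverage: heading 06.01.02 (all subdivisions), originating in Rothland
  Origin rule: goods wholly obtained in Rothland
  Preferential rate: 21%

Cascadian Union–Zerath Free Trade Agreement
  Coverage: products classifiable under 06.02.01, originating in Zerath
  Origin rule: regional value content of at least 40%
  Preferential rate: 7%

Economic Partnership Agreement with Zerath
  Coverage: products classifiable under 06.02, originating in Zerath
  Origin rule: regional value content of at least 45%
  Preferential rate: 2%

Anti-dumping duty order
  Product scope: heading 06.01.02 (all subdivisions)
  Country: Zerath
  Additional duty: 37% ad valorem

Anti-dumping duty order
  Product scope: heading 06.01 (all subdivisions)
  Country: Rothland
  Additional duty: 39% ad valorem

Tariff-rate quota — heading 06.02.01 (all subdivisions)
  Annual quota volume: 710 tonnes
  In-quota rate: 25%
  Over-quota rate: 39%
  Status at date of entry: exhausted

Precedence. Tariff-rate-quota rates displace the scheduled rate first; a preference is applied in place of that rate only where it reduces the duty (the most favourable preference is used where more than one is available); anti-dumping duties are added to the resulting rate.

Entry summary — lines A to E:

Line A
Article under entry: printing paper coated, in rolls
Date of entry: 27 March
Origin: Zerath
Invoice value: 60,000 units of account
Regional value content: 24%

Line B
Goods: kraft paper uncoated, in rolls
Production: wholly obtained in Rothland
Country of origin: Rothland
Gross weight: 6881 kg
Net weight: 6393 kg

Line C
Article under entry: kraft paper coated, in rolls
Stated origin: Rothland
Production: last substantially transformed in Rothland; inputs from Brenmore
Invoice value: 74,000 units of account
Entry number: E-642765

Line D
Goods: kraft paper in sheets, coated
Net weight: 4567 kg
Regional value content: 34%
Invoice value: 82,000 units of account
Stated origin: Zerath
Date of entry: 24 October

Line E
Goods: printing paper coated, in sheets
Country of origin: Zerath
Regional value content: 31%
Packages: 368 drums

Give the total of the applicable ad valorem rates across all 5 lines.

Line A: printing paper → 06.02; coated → 06.02.01; in rolls → 06.02.01.02. Scheduled 8%. quota on 06.02.01 exhausted → over-quota 39%; Zerath agreement on 06.02.01: RVC < 40%; Zerath agreement on 06.02: RVC < 45%. → 39%.
Line B: kraft paper → 06.01; uncoated → 06.01.02; in rolls → 06.01.02.02. Scheduled 18%. Rothland agreement on 06.01.02: wholly obtained → 21% available; preference 21% not lower than 18% → no reduction; anti-dumping (Rothland, 06.01): +39%; total 18% + 39% = 57%. → 57%.
Line C: kraft paper → 06.01; coated → 06.01.01; in rolls → 06.01.01.02. Scheduled 9%. Rothland agreement on 06.01.02: 06.01.01.02 not covered; anti-dumping (Rothland, 06.01): +39%; total 9% + 39% = 48%. → 48%.
Line D: kraft paper → 06.01; coated → 06.01.01; in sheets → 06.01.01.01. Scheduled 20%. Zerath agreement on 06.02.01: 06.01.01.01 not covered; Zerath agreement on 06.02: 06.01.01.01 not covered. → 20%.
Line E: printing paper → 06.02; coated → 06.02.01; in sheets → 06.02.01.01. Scheduled 9%. quota on 06.02.01 exhausted → over-quota 39%; Zerath agreement on 06.02.01: RVC < 40%; Zerath agreement on 06.02: RVC < 45%. → 39%.
Sum: 39% + 57% + 48% + 20% + 39% = 203%.

203%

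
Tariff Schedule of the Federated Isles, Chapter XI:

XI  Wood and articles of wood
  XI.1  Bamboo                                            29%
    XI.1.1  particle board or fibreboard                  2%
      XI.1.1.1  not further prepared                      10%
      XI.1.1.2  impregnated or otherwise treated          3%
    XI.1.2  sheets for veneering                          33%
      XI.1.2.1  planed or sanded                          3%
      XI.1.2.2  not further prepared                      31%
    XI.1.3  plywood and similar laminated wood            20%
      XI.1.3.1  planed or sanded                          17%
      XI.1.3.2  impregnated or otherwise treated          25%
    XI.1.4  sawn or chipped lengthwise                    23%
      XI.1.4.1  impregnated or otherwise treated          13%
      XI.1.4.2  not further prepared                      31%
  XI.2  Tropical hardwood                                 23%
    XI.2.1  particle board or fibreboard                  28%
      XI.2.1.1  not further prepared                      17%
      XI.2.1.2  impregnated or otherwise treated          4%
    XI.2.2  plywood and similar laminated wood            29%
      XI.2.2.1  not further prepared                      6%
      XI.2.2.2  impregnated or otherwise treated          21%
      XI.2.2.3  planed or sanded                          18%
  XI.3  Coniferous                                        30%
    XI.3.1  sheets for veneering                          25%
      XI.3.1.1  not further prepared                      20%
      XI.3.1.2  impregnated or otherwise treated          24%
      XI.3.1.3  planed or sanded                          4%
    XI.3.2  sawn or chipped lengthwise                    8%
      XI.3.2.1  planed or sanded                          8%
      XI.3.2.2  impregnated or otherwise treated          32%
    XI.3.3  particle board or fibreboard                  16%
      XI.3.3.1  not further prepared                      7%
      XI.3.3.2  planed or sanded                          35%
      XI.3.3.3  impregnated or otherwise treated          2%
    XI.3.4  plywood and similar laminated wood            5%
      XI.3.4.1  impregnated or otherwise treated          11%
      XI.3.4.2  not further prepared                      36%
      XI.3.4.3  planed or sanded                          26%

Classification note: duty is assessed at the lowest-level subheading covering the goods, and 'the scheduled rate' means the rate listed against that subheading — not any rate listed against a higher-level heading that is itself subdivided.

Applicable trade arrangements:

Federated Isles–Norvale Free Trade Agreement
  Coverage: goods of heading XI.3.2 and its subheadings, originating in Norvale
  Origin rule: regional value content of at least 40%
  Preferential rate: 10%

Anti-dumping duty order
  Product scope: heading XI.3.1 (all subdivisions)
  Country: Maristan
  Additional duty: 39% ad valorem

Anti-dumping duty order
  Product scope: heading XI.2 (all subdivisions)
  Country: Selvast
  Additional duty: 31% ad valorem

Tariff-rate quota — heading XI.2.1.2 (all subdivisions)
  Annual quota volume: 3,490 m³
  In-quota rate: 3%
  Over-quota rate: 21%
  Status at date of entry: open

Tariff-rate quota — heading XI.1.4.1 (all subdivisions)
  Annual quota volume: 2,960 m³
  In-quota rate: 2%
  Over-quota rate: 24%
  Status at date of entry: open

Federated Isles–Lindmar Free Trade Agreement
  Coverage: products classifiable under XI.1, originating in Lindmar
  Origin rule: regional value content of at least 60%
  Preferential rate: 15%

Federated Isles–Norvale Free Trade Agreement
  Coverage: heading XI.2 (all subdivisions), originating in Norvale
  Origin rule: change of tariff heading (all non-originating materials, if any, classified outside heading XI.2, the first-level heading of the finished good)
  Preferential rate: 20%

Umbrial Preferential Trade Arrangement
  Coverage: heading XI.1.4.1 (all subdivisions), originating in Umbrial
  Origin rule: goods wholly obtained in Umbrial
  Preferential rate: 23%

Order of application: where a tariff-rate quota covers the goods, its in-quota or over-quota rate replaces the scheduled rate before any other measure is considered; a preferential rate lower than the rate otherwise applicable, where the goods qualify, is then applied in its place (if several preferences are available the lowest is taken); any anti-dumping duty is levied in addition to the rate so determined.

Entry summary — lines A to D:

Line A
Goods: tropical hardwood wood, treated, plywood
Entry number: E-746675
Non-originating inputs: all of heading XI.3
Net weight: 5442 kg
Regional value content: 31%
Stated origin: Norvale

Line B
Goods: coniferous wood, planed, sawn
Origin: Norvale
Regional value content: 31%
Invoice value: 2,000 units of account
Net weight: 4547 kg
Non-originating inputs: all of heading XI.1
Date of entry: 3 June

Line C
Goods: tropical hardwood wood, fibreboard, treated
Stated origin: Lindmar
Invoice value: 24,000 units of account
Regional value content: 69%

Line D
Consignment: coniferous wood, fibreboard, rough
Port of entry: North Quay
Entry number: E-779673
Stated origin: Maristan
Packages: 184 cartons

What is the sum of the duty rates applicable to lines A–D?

38%

Line A: tropical hardwood → XI.2; plywood → XI.2.2; treated → XI.2.2.2. Scheduled 21%. Norvale agreement on XI.3.2: XI.2.2.2 not covered; Norvale agreement on XI.2: CTH met → 20% available; preferential 20%. → 20%.
Line B: coniferous → XI.3; sawn → XI.3.2; planed → XI.3.2.1. Scheduled 8%. Norvale agreement on XI.3.2: RVC < 40%; Norvale agreement on XI.2: XI.3.2.1 not covered. → 8%.
Line C: tropical hardwood → XI.2; fibreboard → XI.2.1; treated → XI.2.1.2. Scheduled 4%. quota on XI.2.1.2 open → in-quota 3%; Lindmar agreement on XI.1: XI.2.1.2 not covered. → 3%.
Line D: coniferous → XI.3; fibreboard → XI.3.3; rough → XI.3.3.1. Scheduled 7%. No special measure applies. → 7%.
Sum: 20% + 8% + 3% + 7% = 38%.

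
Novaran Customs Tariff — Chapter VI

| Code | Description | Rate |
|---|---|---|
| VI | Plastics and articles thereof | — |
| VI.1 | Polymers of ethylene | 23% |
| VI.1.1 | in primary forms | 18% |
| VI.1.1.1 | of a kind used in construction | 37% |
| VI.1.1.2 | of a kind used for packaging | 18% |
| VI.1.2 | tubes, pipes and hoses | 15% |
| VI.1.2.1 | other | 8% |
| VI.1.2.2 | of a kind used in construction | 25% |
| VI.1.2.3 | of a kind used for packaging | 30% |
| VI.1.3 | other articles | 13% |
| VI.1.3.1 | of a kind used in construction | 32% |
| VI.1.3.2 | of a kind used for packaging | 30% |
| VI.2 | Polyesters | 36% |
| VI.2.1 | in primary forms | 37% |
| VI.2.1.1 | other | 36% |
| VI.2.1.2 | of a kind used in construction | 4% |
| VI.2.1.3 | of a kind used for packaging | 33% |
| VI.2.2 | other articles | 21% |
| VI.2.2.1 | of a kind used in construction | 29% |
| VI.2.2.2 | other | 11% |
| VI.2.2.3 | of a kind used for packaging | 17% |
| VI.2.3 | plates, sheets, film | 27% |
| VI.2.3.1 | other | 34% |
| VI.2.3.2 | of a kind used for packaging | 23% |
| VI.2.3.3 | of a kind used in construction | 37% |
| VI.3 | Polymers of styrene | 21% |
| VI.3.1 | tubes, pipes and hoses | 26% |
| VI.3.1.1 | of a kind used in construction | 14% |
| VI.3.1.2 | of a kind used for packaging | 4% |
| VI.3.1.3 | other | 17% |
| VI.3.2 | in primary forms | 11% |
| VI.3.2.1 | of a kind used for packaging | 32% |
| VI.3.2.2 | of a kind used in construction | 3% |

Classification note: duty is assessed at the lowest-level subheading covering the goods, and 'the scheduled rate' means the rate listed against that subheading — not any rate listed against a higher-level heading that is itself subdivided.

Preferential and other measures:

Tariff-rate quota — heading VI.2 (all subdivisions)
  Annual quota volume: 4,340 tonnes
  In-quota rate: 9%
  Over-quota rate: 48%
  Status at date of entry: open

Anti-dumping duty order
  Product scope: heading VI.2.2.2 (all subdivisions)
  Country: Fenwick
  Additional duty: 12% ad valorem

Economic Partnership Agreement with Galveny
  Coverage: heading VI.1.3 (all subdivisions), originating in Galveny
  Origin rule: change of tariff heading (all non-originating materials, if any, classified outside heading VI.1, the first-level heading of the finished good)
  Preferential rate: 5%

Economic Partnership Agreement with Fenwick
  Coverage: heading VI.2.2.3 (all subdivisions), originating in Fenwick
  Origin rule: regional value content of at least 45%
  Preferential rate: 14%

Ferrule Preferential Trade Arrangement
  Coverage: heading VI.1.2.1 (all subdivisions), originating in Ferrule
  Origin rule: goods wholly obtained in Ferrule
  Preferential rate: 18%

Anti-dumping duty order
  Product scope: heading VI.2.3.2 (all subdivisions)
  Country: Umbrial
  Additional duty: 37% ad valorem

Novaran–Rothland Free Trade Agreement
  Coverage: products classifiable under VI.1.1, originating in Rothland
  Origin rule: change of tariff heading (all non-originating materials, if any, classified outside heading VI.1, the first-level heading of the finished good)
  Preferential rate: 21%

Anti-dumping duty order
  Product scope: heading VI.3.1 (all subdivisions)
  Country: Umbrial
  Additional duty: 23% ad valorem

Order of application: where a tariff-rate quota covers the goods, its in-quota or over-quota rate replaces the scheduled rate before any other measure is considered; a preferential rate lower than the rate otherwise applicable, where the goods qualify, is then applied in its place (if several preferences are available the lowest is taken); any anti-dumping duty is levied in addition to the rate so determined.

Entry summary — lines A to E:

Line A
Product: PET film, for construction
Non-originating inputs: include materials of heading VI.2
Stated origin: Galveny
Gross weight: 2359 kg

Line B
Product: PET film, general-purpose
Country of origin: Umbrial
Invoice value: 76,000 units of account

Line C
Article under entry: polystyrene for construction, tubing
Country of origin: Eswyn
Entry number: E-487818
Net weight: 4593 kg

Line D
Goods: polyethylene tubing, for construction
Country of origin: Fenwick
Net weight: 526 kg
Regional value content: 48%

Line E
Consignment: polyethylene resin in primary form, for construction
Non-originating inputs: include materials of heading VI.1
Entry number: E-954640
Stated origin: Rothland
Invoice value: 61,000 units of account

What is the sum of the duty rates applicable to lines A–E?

94%

Line A: PET → VI.2; film → VI.2.3; for construction → VI.2.3.3. Scheduled 37%. quota on VI.2 open → in-quota 9%; Galveny agreement on VI.1.3: VI.2.3.3 not covered. → 9%.
Line B: PET → VI.2; film → VI.2.3; general-purpose → VI.2.3.1. Scheduled 34%. quota on VI.2 open → in-quota 9%. → 9%.
Line C: polystyrene → VI.3; tubing → VI.3.1; for construction → VI.3.1.1. Scheduled 14%. No special measure applies. → 14%.
Line D: polyethylene → VI.1; tubing → VI.1.2; for construction → VI.1.2.2. Scheduled 25%. Fenwick agreement on VI.2.2.3: VI.1.2.2 not covered. → 25%.
Line E: polyethylene → VI.1; resin in primary form → VI.1.1; for construction → VI.1.1.1. Scheduled 37%. Rothland agreement on VI.1.1: CTH not met. → 37%.
Sum: 9% + 9% + 14% + 25% + 37% = 94%.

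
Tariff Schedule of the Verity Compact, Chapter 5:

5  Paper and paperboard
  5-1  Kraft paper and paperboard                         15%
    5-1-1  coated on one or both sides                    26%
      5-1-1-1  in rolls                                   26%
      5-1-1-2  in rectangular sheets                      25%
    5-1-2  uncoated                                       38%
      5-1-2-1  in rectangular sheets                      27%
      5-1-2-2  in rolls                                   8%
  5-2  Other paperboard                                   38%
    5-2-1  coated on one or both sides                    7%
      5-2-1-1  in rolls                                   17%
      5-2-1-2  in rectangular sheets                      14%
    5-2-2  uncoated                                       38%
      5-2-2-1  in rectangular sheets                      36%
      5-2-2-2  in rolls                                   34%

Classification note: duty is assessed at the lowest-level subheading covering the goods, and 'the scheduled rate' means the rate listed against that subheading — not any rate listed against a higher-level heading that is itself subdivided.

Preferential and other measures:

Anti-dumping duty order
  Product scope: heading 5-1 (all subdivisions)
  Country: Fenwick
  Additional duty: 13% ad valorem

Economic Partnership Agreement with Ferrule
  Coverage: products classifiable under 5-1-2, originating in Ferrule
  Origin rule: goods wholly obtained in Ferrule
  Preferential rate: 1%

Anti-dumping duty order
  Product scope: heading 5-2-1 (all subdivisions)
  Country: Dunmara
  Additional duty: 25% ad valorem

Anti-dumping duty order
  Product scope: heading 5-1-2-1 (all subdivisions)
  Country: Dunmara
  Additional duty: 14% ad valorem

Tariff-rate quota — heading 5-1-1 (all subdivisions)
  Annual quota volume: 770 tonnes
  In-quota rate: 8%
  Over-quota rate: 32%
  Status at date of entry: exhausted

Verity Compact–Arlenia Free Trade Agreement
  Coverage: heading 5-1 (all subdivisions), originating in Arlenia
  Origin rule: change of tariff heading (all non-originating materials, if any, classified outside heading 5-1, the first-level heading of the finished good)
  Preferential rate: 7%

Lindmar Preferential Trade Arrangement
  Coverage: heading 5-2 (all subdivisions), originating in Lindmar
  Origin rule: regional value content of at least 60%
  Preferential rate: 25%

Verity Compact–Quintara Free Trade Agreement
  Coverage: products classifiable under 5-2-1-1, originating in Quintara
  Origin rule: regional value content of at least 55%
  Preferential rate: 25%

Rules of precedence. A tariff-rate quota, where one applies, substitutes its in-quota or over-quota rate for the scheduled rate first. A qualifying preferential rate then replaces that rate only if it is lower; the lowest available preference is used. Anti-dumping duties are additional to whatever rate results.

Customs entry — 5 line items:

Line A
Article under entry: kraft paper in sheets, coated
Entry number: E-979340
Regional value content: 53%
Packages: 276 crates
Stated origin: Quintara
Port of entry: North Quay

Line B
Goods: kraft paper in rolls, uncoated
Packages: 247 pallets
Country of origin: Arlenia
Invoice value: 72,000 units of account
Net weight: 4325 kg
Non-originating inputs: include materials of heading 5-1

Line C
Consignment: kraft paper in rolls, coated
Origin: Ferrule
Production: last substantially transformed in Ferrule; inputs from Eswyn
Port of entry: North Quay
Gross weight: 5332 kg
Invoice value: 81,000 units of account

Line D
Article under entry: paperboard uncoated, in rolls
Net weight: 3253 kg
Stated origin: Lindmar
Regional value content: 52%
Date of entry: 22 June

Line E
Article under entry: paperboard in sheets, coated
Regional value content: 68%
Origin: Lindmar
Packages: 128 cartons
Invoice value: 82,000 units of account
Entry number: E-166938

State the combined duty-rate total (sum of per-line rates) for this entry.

120%

Line A: kraft paper → 5-1; coated → 5-1-1; in sheets → 5-1-1-2. Scheduled 25%. quota on 5-1-1 exhausted → over-quota 32%; Quintara agreement on 5-2-1-1: 5-1-1-2 not covered. → 32%.
Line B: kraft paper → 5-1; uncoated → 5-1-2; in rolls → 5-1-2-2. Scheduled 8%. Arlenia agreement on 5-1: CTH not met. → 8%.
Line C: kraft paper → 5-1; coated → 5-1-1; in rolls → 5-1-1-1. Scheduled 26%. quota on 5-1-1 exhausted → over-quota 32%; Ferrule agreement on 5-1-2: 5-1-1-1 not covered. → 32%.
Line D: paperboard → 5-2; uncoated → 5-2-2; in rolls → 5-2-2-2. Scheduled 34%. Lindmar agreement on 5-2: RVC < 60%. → 34%.
Line E: paperboard → 5-2; coated → 5-2-1; in sheets → 5-2-1-2. Scheduled 14%. Lindmar agreement on 5-2: RVC ≥ 60% → 25% available; preference 25% not lower than 14% → no reduction. → 14%.
Sum: 32% + 8% + 32% + 34% + 14% = 120%.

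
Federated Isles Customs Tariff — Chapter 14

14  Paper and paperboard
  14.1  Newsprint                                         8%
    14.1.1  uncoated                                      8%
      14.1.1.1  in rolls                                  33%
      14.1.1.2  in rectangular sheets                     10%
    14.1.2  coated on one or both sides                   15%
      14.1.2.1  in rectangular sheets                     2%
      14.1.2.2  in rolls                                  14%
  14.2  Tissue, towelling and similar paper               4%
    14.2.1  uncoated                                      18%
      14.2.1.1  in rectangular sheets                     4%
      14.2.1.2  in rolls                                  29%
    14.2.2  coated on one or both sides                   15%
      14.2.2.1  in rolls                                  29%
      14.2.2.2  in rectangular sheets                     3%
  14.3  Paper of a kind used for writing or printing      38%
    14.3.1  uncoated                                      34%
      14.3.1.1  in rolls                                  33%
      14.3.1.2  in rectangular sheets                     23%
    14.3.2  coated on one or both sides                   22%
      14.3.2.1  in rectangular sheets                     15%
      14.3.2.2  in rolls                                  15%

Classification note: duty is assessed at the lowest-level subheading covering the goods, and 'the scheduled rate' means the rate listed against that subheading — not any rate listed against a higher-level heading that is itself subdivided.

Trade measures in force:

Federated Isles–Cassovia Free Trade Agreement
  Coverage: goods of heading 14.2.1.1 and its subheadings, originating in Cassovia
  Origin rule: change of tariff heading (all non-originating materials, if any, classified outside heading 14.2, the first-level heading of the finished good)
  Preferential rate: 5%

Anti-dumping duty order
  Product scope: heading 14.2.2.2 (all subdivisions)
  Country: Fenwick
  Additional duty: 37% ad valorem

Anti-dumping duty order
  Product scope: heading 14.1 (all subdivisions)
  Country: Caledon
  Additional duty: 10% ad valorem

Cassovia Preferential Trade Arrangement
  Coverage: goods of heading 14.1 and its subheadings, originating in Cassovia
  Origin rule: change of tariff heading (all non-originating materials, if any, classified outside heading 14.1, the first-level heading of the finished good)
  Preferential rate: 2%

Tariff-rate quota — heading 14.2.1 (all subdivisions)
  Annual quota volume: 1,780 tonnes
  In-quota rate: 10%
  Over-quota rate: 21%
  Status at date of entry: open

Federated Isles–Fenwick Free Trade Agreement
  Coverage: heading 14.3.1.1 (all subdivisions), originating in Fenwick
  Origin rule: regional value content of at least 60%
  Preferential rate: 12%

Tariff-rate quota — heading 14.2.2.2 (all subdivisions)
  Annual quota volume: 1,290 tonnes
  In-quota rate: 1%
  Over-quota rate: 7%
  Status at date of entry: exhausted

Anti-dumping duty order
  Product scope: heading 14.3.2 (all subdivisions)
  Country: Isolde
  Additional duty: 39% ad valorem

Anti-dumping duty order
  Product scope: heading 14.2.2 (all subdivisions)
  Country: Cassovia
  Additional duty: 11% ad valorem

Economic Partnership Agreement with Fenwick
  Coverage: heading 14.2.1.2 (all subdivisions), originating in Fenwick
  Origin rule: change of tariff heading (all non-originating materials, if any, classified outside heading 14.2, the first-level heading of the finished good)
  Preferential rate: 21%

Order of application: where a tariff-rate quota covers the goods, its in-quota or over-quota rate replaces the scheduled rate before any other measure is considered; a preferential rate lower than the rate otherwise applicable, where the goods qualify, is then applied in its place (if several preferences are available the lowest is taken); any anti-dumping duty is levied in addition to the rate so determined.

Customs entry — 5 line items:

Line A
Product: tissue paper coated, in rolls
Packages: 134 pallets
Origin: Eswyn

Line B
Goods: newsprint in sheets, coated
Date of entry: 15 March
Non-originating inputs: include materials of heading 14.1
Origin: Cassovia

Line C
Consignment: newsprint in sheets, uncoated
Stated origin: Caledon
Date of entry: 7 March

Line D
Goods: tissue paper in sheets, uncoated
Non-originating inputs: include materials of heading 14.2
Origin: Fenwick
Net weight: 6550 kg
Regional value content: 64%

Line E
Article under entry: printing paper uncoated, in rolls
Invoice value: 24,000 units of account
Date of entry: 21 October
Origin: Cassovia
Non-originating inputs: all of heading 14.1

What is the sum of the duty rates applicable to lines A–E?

Line A: tissue paper → 14.2; coated → 14.2.2; in rolls → 14.2.2.1. Scheduled 29%. No special measure applies. → 29%.
Line B: newsprint → 14.1; coated → 14.1.2; in sheets → 14.1.2.1. Scheduled 2%. Cassovia agreement on 14.2.1.1: 14.1.2.1 not covered; Cassovia agreement on 14.1: CTH not met. → 2%.
Line C: newsprint → 14.1; uncoated → 14.1.1; in sheets → 14.1.1.2. Scheduled 10%. anti-dumping (Caledon, 14.1): +10%; total 10% + 10% = 20%. → 20%.
Line D: tissue paper → 14.2; uncoated → 14.2.1; in sheets → 14.2.1.1. Scheduled 4%. quota on 14.2.1 open → in-quota 10%; Fenwick agreement on 14.3.1.1: 14.2.1.1 not covered; Fenwick agreement on 14.2.1.2: 14.2.1.1 not covered. → 10%.
Line E: printing paper → 14.3; uncoated → 14.3.1; in rolls → 14.3.1.1. Scheduled 33%. Cassovia agreement on 14.2.1.1: 14.3.1.1 not covered; Cassovia agreement on 14.1: 14.3.1.1 not covered. → 33%.
Sum: 29% + 2% + 20% + 10% + 33% = 94%.

94%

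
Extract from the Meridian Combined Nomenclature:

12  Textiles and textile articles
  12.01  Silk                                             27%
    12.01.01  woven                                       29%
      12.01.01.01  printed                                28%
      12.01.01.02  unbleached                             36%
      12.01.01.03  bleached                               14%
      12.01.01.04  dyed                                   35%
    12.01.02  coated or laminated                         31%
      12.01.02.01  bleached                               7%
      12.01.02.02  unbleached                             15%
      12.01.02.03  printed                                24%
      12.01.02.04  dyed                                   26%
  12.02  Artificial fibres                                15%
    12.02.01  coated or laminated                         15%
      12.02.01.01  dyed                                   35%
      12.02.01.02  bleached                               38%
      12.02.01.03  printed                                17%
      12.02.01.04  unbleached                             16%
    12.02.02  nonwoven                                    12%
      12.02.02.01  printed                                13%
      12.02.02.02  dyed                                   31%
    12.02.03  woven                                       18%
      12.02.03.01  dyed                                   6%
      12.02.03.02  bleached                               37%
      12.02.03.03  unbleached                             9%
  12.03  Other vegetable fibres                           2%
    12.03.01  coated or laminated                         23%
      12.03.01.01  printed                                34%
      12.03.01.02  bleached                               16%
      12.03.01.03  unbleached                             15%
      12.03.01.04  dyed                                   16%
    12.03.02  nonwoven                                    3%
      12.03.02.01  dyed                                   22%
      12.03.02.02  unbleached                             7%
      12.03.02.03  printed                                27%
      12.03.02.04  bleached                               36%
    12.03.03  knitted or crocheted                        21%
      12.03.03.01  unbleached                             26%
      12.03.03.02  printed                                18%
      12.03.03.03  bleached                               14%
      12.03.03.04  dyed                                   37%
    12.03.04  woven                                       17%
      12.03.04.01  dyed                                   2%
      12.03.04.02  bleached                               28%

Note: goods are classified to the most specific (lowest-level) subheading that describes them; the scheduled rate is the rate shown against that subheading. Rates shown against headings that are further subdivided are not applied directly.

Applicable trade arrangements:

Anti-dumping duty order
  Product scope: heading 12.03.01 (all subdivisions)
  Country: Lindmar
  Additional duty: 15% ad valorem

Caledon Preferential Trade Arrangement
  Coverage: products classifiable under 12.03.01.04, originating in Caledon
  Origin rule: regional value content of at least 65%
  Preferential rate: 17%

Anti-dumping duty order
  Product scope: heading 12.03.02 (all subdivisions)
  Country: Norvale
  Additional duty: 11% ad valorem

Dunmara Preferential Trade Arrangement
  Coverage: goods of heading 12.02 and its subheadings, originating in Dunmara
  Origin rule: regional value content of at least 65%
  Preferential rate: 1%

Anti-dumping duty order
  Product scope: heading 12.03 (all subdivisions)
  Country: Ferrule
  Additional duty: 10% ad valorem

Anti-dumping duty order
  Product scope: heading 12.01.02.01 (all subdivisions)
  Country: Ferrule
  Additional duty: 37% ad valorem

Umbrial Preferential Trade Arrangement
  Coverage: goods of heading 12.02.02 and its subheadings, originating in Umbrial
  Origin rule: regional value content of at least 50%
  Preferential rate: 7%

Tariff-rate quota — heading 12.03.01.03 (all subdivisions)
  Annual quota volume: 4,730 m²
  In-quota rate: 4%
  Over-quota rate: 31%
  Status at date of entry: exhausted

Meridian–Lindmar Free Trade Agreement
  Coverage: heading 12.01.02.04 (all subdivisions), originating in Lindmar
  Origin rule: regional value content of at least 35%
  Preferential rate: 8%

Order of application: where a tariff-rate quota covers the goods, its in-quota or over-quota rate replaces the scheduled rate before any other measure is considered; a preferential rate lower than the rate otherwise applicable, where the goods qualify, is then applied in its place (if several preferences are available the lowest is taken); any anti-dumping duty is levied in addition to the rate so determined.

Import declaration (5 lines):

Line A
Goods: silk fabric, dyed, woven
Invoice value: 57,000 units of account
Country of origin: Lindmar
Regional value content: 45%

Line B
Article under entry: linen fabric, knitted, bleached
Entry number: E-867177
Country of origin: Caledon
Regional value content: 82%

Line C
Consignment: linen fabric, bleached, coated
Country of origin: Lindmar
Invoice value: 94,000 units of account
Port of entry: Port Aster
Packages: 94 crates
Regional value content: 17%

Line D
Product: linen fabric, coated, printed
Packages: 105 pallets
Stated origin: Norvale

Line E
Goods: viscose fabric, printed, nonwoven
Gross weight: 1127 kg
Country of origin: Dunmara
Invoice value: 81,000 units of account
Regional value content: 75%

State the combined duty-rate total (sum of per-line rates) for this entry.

115%

Line A: silk → 12.01; woven → 12.01.01; dyed → 12.01.01.04. Scheduled 35%. Lindmar agreement on 12.01.02.04: 12.01.01.04 not covered. → 35%.
Line B: linen → 12.03; knitted → 12.03.03; bleached → 12.03.03.03. Scheduled 14%. Caledon agreement on 12.03.01.04: 12.03.03.03 not covered. → 14%.
Line C: linen → 12.03; coated → 12.03.01; bleached → 12.03.01.02. Scheduled 16%. Lindmar agreement on 12.01.02.04: 12.03.01.02 not covered; anti-dumping (Lindmar, 12.03.01): +15%; total 16% + 15% = 31%. → 31%.
Line D: linen → 12.03; coated → 12.03.01; printed → 12.03.01.01. Scheduled 34%. No special measure applies. → 34%.
Line E: viscose → 12.02; nonwoven → 12.02.02; printed → 12.02.02.01. Scheduled 13%. Dunmara agreement on 12.02: RVC ≥ 65% → 1% available; preferential 1%. → 1%.
Sum: 35% + 14% + 31% + 34% + 1% = 115%.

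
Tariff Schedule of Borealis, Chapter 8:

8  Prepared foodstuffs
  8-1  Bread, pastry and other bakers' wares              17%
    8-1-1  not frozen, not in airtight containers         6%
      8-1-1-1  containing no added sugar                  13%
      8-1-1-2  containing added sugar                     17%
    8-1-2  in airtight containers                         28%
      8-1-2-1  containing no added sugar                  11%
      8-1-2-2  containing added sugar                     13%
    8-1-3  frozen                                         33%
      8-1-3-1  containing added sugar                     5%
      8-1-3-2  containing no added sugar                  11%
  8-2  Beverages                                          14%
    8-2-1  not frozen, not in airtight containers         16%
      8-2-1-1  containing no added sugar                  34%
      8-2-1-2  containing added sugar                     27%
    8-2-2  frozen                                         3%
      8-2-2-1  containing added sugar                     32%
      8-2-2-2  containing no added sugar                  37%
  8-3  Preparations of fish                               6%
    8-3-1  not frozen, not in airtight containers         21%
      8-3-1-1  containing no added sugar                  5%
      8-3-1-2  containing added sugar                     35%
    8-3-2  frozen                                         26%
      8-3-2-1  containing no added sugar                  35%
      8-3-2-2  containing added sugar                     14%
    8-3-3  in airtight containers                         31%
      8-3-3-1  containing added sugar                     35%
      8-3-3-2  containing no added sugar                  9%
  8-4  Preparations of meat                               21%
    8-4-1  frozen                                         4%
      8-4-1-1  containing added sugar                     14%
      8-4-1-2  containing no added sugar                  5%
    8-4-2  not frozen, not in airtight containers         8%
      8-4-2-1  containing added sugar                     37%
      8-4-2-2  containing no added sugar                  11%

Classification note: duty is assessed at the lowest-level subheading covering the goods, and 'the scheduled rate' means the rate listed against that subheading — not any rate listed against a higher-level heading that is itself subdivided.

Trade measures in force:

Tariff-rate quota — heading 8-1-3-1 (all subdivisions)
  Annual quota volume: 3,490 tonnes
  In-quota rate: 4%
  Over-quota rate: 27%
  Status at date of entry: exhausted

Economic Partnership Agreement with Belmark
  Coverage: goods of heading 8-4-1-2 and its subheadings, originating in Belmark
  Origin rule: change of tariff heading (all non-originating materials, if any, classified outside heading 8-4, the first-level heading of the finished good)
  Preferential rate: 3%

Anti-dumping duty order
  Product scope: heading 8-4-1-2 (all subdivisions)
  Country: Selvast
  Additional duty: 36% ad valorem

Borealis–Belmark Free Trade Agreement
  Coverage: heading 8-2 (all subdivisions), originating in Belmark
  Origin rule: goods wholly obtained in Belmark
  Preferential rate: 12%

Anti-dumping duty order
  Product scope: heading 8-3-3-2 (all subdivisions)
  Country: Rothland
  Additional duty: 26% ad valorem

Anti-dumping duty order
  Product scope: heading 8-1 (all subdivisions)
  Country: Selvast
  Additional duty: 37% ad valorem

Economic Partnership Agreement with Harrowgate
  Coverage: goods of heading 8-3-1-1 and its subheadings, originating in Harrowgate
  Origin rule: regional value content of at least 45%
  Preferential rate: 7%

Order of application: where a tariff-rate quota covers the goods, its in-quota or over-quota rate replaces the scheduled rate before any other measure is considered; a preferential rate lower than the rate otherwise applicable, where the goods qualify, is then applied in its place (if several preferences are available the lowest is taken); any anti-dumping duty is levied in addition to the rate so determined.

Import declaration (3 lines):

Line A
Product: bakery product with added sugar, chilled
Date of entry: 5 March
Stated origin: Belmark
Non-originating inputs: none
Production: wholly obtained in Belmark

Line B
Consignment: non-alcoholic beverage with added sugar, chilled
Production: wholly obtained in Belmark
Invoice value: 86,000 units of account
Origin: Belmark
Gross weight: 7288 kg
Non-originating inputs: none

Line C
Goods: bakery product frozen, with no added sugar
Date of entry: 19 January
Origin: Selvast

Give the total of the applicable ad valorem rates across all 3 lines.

77%

Line A: bakery product → 8-1; chilled → 8-1-1; with added sugar → 8-1-1-2. Scheduled 17%. Belmark agreement on 8-4-1-2: 8-1-1-2 not covered; Belmark agreement on 8-2: 8-1-1-2 not covered. → 17%.
Line B: non-alcoholic beverage → 8-2; chilled → 8-2-1; with added sugar → 8-2-1-2. Scheduled 27%. Belmark agreement on 8-4-1-2: 8-2-1-2 not covered; Belmark agreement on 8-2: wholly obtained → 12% available; preferential 12%. → 12%.
Line C: bakery product → 8-1; frozen → 8-1-3; with no added sugar → 8-1-3-2. Scheduled 11%. anti-dumping (Selvast, 8-1): +37%; total 11% + 37% = 48%. → 48%.
Sum: 17% + 12% + 48% = 77%.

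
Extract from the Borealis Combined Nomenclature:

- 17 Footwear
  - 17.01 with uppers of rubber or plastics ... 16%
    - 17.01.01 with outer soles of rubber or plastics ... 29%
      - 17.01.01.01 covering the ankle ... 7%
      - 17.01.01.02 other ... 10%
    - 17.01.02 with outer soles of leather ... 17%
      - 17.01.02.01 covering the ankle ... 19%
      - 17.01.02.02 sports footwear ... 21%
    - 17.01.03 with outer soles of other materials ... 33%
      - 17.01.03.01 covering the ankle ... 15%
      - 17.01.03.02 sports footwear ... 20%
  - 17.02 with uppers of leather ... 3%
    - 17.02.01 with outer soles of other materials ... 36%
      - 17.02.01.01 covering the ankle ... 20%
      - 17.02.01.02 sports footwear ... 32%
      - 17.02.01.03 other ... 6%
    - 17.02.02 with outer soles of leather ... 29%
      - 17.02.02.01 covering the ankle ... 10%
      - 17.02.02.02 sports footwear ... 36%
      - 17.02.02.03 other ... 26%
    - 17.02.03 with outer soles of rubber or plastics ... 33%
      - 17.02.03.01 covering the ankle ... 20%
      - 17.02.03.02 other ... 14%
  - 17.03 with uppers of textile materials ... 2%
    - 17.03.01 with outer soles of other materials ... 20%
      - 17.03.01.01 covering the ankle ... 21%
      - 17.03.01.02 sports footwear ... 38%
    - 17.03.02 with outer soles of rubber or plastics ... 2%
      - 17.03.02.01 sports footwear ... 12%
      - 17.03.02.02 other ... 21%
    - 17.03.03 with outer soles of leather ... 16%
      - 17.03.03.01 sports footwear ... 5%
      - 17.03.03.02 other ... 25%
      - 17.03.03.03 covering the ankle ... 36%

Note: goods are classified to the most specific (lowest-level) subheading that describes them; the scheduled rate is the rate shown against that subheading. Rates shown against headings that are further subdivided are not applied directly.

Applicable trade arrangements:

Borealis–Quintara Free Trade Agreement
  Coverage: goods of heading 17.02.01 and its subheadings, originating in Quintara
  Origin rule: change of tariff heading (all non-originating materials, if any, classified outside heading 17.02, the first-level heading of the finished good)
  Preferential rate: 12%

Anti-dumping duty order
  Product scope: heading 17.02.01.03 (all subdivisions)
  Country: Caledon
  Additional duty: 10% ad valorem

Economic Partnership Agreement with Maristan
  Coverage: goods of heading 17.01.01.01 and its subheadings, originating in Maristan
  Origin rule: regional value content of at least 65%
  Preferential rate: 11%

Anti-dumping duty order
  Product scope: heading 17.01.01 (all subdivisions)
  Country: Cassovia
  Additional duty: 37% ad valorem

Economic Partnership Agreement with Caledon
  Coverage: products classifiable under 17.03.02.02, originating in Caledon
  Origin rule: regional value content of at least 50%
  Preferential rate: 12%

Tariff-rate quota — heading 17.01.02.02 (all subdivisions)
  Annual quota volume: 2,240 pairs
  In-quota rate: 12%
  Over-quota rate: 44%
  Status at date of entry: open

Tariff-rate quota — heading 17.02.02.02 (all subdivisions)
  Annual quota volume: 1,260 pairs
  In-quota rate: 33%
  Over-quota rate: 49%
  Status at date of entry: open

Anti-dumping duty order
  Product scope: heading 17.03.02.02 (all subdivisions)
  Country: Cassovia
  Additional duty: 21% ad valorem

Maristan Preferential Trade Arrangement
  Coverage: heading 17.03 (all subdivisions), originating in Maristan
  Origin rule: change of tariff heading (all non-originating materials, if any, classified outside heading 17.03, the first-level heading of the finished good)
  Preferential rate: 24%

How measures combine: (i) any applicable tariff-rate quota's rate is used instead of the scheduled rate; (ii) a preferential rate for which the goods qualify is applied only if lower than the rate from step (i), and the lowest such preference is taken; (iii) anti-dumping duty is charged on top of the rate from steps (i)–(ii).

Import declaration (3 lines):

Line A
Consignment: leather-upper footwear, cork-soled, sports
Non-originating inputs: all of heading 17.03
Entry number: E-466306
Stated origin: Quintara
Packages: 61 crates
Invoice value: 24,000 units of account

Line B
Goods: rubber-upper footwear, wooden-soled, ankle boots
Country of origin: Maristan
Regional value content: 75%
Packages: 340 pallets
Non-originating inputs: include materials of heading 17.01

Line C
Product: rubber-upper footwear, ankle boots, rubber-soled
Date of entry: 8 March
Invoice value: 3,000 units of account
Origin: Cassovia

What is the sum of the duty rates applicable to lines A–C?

Line A: leather-upper → 17.02; cork-soled → 17.02.01; sports → 17.02.01.02. Scheduled 32%. Quintara agreement on 17.02.01: CTH met → 12% available; preferential 12%. → 12%.
Line B: rubber-upper → 17.01; wooden-soled → 17.01.03; ankle boots → 17.01.03.01. Scheduled 15%. Maristan agreement on 17.01.01.01: 17.01.03.01 not covered; Maristan agreement on 17.03: 17.01.03.01 not covered. → 15%.
Line C: rubber-upper → 17.01; rubber-soled → 17.01.01; ankle boots → 17.01.01.01. Scheduled 7%. anti-dumping (Cassovia, 17.01.01): +37%; total 7% + 37% = 44%. → 44%.
Sum: 12% + 15% + 44% = 71%.

71%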